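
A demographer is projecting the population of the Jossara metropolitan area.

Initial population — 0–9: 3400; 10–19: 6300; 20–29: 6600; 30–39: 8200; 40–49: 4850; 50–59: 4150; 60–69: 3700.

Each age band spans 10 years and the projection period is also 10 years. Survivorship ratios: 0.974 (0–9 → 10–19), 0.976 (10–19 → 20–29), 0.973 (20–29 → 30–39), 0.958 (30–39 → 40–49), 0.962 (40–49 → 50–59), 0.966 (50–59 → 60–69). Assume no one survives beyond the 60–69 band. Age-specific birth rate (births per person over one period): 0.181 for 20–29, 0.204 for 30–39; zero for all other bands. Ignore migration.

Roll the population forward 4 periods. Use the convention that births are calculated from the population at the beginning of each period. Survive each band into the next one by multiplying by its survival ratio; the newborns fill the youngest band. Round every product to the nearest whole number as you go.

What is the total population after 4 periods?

Period 1.
Births: 6600 × 0.181 = 1195  |  8200 × 0.204 = 1673 → 2868
10–19: 3400 × 0.974 = 3312
20–29: 6300 × 0.976 = 6149
30–39: 6600 × 0.973 = 6422
40–49: 8200 × 0.958 = 7856
50–59: 4850 × 0.962 = 4666
60–69: 4150 × 0.966 = 4009
→ [2868, 3312, 6149, 6422, 7856, 4666, 4009]
Period 2.
Births: 6149 × 0.181 = 1113  |  6422 × 0.204 = 1310 → 2423
10–19: 2868 × 0.974 = 2793
20–29: 3312 × 0.976 = 3233
30–39: 6149 × 0.973 = 5983
40–49: 6422 × 0.958 = 6152
50–59: 7856 × 0.962 = 7557
60–69: 4666 × 0.966 = 4507
→ [2423, 2793, 3233, 5983, 6152, 7557, 4507]
Period 3.
Births: 3233 × 0.181 = 585  |  5983 × 0.204 = 1221 → 1806
10–19: 2423 × 0.974 = 2360
20–29: 2793 × 0.976 = 2726
30–39: 3233 × 0.973 = 3146
40–49: 5983 × 0.958 = 5732
50–59: 6152 × 0.962 = 5918
60–69: 7557 × 0.966 = 7300
→ [1806, 2360, 2726, 3146, 5732, 5918, 7300]
Period 4.
Births: 2726 × 0.181 = 493  |  3146 × 0.204 = 642 → 1135
10–19: 1806 × 0.974 = 1759
20–29: 2360 × 0.976 = 2303
30–39: 2726 × 0.973 = 2652
40–49: 3146 × 0.958 = 3014
50–59: 5732 × 0.962 = 5514
60–69: 5918 × 0.966 = 5717
→ [1135, 1759, 2303, 2652, 3014, 5514, 5717]
Total after period 4: 1135 + 1759 + 2303 + 2652 + 3014 + 5514 + 5717 = 22094

22094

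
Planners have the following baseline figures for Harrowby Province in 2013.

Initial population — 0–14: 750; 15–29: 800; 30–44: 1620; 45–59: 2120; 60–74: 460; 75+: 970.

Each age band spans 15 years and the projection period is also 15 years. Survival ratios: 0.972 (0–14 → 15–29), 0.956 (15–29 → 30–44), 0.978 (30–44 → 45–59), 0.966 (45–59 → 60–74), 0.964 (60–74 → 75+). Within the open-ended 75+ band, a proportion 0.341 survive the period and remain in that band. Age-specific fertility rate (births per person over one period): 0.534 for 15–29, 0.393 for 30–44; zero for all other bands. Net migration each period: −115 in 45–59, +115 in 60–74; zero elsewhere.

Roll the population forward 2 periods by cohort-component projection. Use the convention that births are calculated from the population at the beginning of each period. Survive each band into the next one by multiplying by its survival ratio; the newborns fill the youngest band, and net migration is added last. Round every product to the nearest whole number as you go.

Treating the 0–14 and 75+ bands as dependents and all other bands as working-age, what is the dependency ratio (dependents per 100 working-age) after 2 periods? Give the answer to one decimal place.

78.0

(Groups numbered youngest = 1 to oldest = 6.)
Period 1.
Births: 800 * 0.534 = 427 ; 1620 * 0.393 = 637 → total 1064
Group 2: 750 * 0.972 = 729
Group 3: 800 * 0.956 = 765
Group 4: 1620 * 0.978 = 1584
Group 5: 2120 * 0.966 = 2048
Group 6: 460 * 0.964 + 970 * 0.341 = 443 + 331 = 774
Net migration: Group 4 − 115 → 1469; Group 5 + 115 → 2163
End of period: [1064, 729, 765, 1469, 2163, 774]
Period 2.
Births: 729 * 0.534 = 389 ; 765 * 0.393 = 301 → total 690
Group 2: 1064 * 0.972 = 1034
Group 3: 729 * 0.956 = 697
Group 4: 765 * 0.978 = 748
Group 5: 1469 * 0.966 = 1419
Group 6: 2163 * 0.964 + 774 * 0.341 = 2085 + 264 = 2349
Net migration: Group 4 − 115 → 633; Group 5 + 115 → 1534
End of period: [690, 1034, 697, 633, 1534, 2349]
Dependents (band 0–14 + band 75+) = 690 + 2349 = 3039; working-age = 3898; ratio = 3039/3898 × 100 = 78.0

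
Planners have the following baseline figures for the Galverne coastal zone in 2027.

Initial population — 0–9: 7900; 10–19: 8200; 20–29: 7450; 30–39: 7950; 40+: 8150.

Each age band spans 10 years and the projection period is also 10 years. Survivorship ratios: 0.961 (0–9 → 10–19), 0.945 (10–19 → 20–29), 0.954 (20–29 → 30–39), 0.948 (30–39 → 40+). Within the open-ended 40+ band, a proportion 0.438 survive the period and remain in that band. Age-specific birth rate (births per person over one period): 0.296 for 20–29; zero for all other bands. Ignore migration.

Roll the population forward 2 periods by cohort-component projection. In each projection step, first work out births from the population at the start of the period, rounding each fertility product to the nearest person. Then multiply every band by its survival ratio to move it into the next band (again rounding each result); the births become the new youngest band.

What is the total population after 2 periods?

Call the groups 1 to 5, youngest first.
— Period 1 —
Births: 7450 * 0.296 = 2205
Group 2: 7900 * 0.961 = 7592
Group 3: 8200 * 0.945 = 7749
Group 4: 7450 * 0.954 = 7107
Group 5: 7950 * 0.948 + 8150 * 0.438 = 7537 + 3570 = 11107
→ [2205, 7592, 7749, 7107, 11107]
— Period 2 —
Births: 7749 * 0.296 = 2294
Group 2: 2205 * 0.961 = 2119
Group 3: 7592 * 0.945 = 7174
Group 4: 7749 * 0.954 = 7393
Group 5: 7107 * 0.948 + 11107 * 0.438 = 6737 + 4865 = 11602
→ [2294, 2119, 7174, 7393, 11602]
Total after period 2: 2294 + 2119 + 7174 + 7393 + 11602 = 30582

30582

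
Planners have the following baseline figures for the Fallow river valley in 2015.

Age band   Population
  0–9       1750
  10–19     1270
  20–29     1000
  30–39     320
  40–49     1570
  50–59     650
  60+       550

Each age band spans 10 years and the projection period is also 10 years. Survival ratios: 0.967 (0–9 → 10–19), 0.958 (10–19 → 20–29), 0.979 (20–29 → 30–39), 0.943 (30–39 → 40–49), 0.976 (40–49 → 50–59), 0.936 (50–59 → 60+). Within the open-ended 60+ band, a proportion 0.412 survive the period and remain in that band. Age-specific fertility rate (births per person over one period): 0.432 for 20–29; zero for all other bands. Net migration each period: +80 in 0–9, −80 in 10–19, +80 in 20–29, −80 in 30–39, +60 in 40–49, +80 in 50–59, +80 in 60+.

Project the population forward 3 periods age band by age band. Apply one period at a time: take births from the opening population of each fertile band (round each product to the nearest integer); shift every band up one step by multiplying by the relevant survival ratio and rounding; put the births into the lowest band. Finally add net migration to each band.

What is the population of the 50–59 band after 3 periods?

(Groups numbered youngest = 1 to oldest = 7.)
[period 1]
Births: 1000 * 0.432 = 432
Group 2: 1750 * 0.967 = 1692
Group 3: 1270 * 0.958 = 1217
Group 4: 1000 * 0.979 = 979
Group 5: 320 * 0.943 = 302
Group 6: 1570 * 0.976 = 1532
Group 7: 650 * 0.936 + 550 * 0.412 = 608 + 227 = 835
Net migration: Group 1 + 80 → 512; Group 2 − 80 → 1612; Group 3 + 80 → 1297; Group 4 − 80 → 899; Group 5 + 60 → 362; Group 6 + 80 → 1612; Group 7 + 80 → 915
Population now: 0–9=512, 10–19=1612, 20–29=1297, 30–39=899, 40–49=362, 50–59=1612, 60+=915
[period 2]
Births: 1297 * 0.432 = 560
Group 2: 512 * 0.967 = 495
Group 3: 1612 * 0.958 = 1544
Group 4: 1297 * 0.979 = 1270
Group 5: 899 * 0.943 = 848
Group 6: 362 * 0.976 = 353
Group 7: 1612 * 0.936 + 915 * 0.412 = 1509 + 377 = 1886
Net migration: Group 1 + 80 → 640; Group 2 − 80 → 415; Group 3 + 80 → 1624; Group 4 − 80 → 1190; Group 5 + 60 → 908; Group 6 + 80 → 433; Group 7 + 80 → 1966
Population now: 0–9=640, 10–19=415, 20–29=1624, 30–39=1190, 40–49=908, 50–59=433, 60+=1966
[period 3]
Births: 1624 * 0.432 = 702
Group 2: 640 * 0.967 = 619
Group 3: 415 * 0.958 = 398
Group 4: 1624 * 0.979 = 1590
Group 5: 1190 * 0.943 = 1122
Group 6: 908 * 0.976 = 886
Group 7: 433 * 0.936 + 1966 * 0.412 = 405 + 810 = 1215
Net migration: Group 1 + 80 → 782; Group 2 − 80 → 539; Group 3 + 80 → 478; Group 4 − 80 → 1510; Group 5 + 60 → 1182; Group 6 + 80 → 966; Group 7 + 80 → 1295
Population now: 0–9=782, 10–19=539, 20–29=478, 30–39=1510, 40–49=1182, 50–59=966, 60+=1295

966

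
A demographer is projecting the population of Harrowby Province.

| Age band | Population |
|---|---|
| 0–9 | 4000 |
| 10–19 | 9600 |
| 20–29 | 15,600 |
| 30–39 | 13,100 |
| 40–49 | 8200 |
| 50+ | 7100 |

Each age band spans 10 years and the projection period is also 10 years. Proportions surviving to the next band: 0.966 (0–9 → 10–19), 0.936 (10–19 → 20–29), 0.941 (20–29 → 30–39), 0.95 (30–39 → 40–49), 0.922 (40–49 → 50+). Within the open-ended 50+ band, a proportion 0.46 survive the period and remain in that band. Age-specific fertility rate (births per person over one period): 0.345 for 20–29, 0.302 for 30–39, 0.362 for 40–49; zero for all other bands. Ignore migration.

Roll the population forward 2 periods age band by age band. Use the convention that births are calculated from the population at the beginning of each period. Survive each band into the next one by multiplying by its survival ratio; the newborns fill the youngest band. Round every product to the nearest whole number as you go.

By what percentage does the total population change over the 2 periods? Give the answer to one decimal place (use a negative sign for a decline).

After projecting period 1:
Births: 15600 * 0.345 = 5382, 13100 * 0.302 = 3956, 8200 * 0.362 = 2968 ⇒ total 12306
10–19: 4000 * 0.966 = 3864
20–29: 9600 * 0.936 = 8986
30–39: 15600 * 0.941 = 14680
40–49: 13100 * 0.95 = 12445
50+: 8200 * 0.922 + 7100 * 0.46 = 7560 + 3266 = 10826
Population now: 0–9=12306, 10–19=3864, 20–29=8986, 30–39=14680, 40–49=12445, 50+=10826
After projecting period 2:
Births: 8986 * 0.345 = 3100, 14680 * 0.302 = 4433, 12445 * 0.362 = 4505 ⇒ total 12038
10–19: 12306 * 0.966 = 11888
20–29: 3864 * 0.936 = 3617
30–39: 8986 * 0.941 = 8456
40–49: 14680 * 0.95 = 13946
50+: 12445 * 0.922 + 10826 * 0.46 = 11474 + 4980 = 16454
Population now: 0–9=12038, 10–19=11888, 20–29=3617, 30–39=8456, 40–49=13946, 50+=16454
Total: 57600 → 66399; change = 8799; percentage change = 15.3%

15.3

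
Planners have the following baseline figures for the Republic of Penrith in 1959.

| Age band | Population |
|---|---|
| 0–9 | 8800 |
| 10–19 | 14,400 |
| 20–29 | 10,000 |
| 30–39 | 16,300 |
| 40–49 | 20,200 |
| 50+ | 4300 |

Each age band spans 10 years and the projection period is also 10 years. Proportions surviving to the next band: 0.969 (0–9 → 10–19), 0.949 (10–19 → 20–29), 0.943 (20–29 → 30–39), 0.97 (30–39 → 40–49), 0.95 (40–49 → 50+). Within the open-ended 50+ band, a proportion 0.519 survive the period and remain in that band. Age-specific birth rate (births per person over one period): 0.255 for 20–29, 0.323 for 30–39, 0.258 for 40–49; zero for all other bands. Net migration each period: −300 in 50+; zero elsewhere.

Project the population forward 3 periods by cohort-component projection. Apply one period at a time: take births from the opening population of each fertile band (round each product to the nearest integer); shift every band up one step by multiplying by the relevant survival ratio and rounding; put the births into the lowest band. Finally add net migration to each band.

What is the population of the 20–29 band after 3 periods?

11979

Numbering the groups 1..6 from youngest to oldest:
[period 1]
Births: 10000 × 0.255 = 2550 ; 16300 × 0.323 = 5265 ; 20200 × 0.258 = 5212 — total 13027
Group 2: 8800 × 0.969 = 8527
Group 3: 14400 × 0.949 = 13666
Group 4: 10000 × 0.943 = 9430
Group 5: 16300 × 0.97 = 15811
Group 6: 20200 × 0.95 + 4300 × 0.519 = 19190 + 2232 = 21422
Net migration: Group 6 − 300 → 21122
Population now: 0–9=13027, 10–19=8527, 20–29=13666, 30–39=9430, 40–49=15811, 50+=21122
[period 2]
Births: 13666 × 0.255 = 3485 ; 9430 × 0.323 = 3046 ; 15811 × 0.258 = 4079 — total 10610
Group 2: 13027 × 0.969 = 12623
Group 3: 8527 × 0.949 = 8092
Group 4: 13666 × 0.943 = 12887
Group 5: 9430 × 0.97 = 9147
Group 6: 15811 × 0.95 + 21122 × 0.519 = 15020 + 10962 = 25982
Net migration: Group 6 − 300 → 25682
Population now: 0–9=10610, 10–19=12623, 20–29=8092, 30–39=12887, 40–49=9147, 50+=25682
[period 3]
Births: 8092 × 0.255 = 2063 ; 12887 × 0.323 = 4163 ; 9147 × 0.258 = 2360 — total 8586
Group 2: 10610 × 0.969 = 10281
Group 3: 12623 × 0.949 = 11979
Group 4: 8092 × 0.943 = 7631
Group 5: 12887 × 0.97 = 12500
Group 6: 9147 × 0.95 + 25682 × 0.519 = 8690 + 13329 = 22019
Net migration: Group 6 − 300 → 21719
Population now: 0–9=8586, 10–19=10281, 20–29=11979, 30–39=7631, 40–49=12500, 50+=21719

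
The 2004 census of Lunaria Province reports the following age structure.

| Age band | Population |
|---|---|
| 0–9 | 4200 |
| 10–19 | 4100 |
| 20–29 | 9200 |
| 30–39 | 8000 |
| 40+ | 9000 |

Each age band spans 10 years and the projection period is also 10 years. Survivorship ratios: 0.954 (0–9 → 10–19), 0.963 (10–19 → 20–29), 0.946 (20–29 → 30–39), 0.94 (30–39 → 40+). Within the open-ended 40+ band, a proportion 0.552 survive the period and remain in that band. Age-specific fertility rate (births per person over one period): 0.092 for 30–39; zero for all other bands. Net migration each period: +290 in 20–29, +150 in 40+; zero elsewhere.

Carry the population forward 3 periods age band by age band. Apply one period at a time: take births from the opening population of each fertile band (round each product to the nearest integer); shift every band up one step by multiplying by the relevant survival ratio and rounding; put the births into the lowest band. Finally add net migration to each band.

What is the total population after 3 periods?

18391

Call the groups 1 to 5, youngest first.
Period 1.
Births: 8000 × 0.092 = 736
Group 2: 4200 × 0.954 = 4007
Group 3: 4100 × 0.963 = 3948
Group 4: 9200 × 0.946 = 8703
Group 5: 8000 × 0.94 + 9000 × 0.552 = 7520 + 4968 = 12488
Net migration: Group 3 + 290 → 4238; Group 5 + 150 → 12638
End of period: [736, 4007, 4238, 8703, 12638]
Period 2.
Births: 8703 × 0.092 = 801
Group 2: 736 × 0.954 = 702
Group 3: 4007 × 0.963 = 3859
Group 4: 4238 × 0.946 = 4009
Group 5: 8703 × 0.94 + 12638 × 0.552 = 8181 + 6976 = 15157
Net migration: Group 3 + 290 → 4149; Group 5 + 150 → 15307
End of period: [801, 702, 4149, 4009, 15307]
Period 3.
Births: 4009 × 0.092 = 369
Group 2: 801 × 0.954 = 764
Group 3: 702 × 0.963 = 676
Group 4: 4149 × 0.946 = 3925
Group 5: 4009 × 0.94 + 15307 × 0.552 = 3768 + 8449 = 12217
Net migration: Group 3 + 290 → 966; Group 5 + 150 → 12367
End of period: [369, 764, 966, 3925, 12367]
Total after period 3: 369 + 764 + 966 + 3925 + 12367 = 18391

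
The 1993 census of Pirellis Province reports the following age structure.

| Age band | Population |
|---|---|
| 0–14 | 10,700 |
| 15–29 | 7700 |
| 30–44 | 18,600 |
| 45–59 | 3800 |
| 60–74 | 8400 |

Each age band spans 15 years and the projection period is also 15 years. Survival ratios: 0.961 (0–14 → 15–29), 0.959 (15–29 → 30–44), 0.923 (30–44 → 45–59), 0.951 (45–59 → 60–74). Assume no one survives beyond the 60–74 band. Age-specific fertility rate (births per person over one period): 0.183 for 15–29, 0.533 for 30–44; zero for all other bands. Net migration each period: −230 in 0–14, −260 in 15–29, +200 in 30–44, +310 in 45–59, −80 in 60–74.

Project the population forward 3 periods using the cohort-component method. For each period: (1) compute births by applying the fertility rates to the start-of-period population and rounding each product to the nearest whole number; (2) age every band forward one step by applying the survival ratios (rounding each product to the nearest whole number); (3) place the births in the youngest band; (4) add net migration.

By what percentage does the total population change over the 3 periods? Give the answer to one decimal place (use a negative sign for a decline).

-21.8

(Bands numbered youngest = 1 to oldest = 5.)
Period 1.
Births: 7700 * 0.183 = 1409 ; 18600 * 0.533 = 9914 → total 11323
Band 2: 10700 * 0.961 = 10283
Band 3: 7700 * 0.959 = 7384
Band 4: 18600 * 0.923 = 17168
Band 5: 3800 * 0.951 = 3614
Net migration: Band 1 − 230 → 11093; Band 2 − 260 → 10023; Band 3 + 200 → 7584; Band 4 + 310 → 17478; Band 5 − 80 → 3534
Giving 11093 / 10023 / 7584 / 17478 / 3534.
Period 2.
Births: 10023 * 0.183 = 1834 ; 7584 * 0.533 = 4042 → total 5876
Band 2: 11093 * 0.961 = 10660
Band 3: 10023 * 0.959 = 9612
Band 4: 7584 * 0.923 = 7000
Band 5: 17478 * 0.951 = 16622
Net migration: Band 1 − 230 → 5646; Band 2 − 260 → 10400; Band 3 + 200 → 9812; Band 4 + 310 → 7310; Band 5 − 80 → 16542
Giving 5646 / 10400 / 9812 / 7310 / 16542.
Period 3.
Births: 10400 * 0.183 = 1903 ; 9812 * 0.533 = 5230 → total 7133
Band 2: 5646 * 0.961 = 5426
Band 3: 10400 * 0.959 = 9974
Band 4: 9812 * 0.923 = 9056
Band 5: 7310 * 0.951 = 6952
Net migration: Band 1 − 230 → 6903; Band 2 − 260 → 5166; Band 3 + 200 → 10174; Band 4 + 310 → 9366; Band 5 − 80 → 6872
Giving 6903 / 5166 / 10174 / 9366 / 6872.
Total: 49200 → 38481; change = -10719; percentage change = -21.8%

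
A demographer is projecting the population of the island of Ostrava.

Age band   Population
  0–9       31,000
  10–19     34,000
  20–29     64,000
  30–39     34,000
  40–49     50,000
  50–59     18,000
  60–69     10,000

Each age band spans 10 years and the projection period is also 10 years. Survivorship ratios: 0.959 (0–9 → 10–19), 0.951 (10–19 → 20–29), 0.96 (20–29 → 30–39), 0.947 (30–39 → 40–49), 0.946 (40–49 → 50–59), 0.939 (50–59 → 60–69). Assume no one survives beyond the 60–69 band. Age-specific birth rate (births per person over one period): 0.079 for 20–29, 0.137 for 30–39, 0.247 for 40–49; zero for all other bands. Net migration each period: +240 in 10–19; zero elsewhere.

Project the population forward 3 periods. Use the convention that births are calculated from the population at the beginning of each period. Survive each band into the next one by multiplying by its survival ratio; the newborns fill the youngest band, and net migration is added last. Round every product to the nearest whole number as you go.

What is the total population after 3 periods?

200014

Period 1:
Births: 64000 * 0.079 = 5056  |  34000 * 0.137 = 4658  |  50000 * 0.247 = 12350 — total 22064
10–19: 31000 * 0.959 = 29729
20–29: 34000 * 0.951 = 32334
30–39: 64000 * 0.96 = 61440
40–49: 34000 * 0.947 = 32198
50–59: 50000 * 0.946 = 47300
60–69: 18000 * 0.939 = 16902
Net migration: 10–19 + 240 → 29969
Giving 22064 / 29969 / 32334 / 61440 / 32198 / 47300 / 16902.
Period 2:
Births: 32334 * 0.079 = 2554  |  61440 * 0.137 = 8417  |  32198 * 0.247 = 7953 — total 18924
10–19: 22064 * 0.959 = 21159
20–29: 29969 * 0.951 = 28501
30–39: 32334 * 0.96 = 31041
40–49: 61440 * 0.947 = 58184
50–59: 32198 * 0.946 = 30459
60–69: 47300 * 0.939 = 44415
Net migration: 10–19 + 240 → 21399
Giving 18924 / 21399 / 28501 / 31041 / 58184 / 30459 / 44415.
Period 3:
Births: 28501 * 0.079 = 2252  |  31041 * 0.137 = 4253  |  58184 * 0.247 = 14371 — total 20876
10–19: 18924 * 0.959 = 18148
20–29: 21399 * 0.951 = 20350
30–39: 28501 * 0.96 = 27361
40–49: 31041 * 0.947 = 29396
50–59: 58184 * 0.946 = 55042
60–69: 30459 * 0.939 = 28601
Net migration: 10–19 + 240 → 18388
Giving 20876 / 18388 / 20350 / 27361 / 29396 / 55042 / 28601.
Total after period 3: 20876 + 18388 + 20350 + 27361 + 29396 + 55042 + 28601 = 200014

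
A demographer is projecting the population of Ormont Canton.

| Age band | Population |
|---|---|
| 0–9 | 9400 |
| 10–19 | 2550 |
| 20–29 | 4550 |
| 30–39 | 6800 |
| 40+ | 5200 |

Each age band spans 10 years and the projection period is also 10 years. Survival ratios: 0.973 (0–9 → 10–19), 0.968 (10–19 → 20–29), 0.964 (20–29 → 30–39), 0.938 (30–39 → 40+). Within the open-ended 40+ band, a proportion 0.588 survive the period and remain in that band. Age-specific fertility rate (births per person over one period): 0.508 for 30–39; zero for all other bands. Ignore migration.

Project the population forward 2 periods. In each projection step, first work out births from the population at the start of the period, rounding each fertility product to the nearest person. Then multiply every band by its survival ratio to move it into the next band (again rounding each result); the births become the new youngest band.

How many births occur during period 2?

— Period 1 —
Births: 6800 × 0.508 = 3454
10–19: 9400 × 0.973 = 9146
20–29: 2550 × 0.968 = 2468
30–39: 4550 × 0.964 = 4386
40+: 6800 × 0.938 + 5200 × 0.588 = 6378 + 3058 = 9436
→ [3454, 9146, 2468, 4386, 9436]
— Period 2 —
Births: 4386 × 0.508 = 2228
10–19: 3454 × 0.973 = 3361
20–29: 9146 × 0.968 = 8853
30–39: 2468 × 0.964 = 2379
40+: 4386 × 0.938 + 9436 × 0.588 = 4114 + 5548 = 9662
→ [2228, 3361, 8853, 2379, 9662]

2228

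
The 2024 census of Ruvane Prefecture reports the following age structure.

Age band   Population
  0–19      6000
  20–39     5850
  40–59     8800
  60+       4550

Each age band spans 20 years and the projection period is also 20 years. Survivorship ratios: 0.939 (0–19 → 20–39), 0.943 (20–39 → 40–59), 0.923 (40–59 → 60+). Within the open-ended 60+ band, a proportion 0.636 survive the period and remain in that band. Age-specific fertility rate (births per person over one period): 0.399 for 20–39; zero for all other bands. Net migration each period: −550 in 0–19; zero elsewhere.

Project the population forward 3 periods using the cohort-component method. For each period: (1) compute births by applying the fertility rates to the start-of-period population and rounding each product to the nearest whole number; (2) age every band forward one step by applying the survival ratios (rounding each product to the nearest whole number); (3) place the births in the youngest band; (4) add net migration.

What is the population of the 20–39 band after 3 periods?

— Period 1 —
Births: 5850 × 0.399 = 2334
20–39: 6000 × 0.939 = 5634
40–59: 5850 × 0.943 = 5517
60+: 8800 × 0.923 + 4550 × 0.636 = 8122 + 2894 = 11016
Net migration: 0–19 − 550 → 1784
End of period: [1784, 5634, 5517, 11016]
— Period 2 —
Births: 5634 × 0.399 = 2248
20–39: 1784 × 0.939 = 1675
40–59: 5634 × 0.943 = 5313
60+: 5517 × 0.923 + 11016 × 0.636 = 5092 + 7006 = 12098
Net migration: 0–19 − 550 → 1698
End of period: [1698, 1675, 5313, 12098]
— Period 3 —
Births: 1675 × 0.399 = 668
20–39: 1698 × 0.939 = 1594
40–59: 1675 × 0.943 = 1580
60+: 5313 × 0.923 + 12098 × 0.636 = 4904 + 7694 = 12598
Net migration: 0–19 − 550 → 118
End of period: [118, 1594, 1580, 12598]

1594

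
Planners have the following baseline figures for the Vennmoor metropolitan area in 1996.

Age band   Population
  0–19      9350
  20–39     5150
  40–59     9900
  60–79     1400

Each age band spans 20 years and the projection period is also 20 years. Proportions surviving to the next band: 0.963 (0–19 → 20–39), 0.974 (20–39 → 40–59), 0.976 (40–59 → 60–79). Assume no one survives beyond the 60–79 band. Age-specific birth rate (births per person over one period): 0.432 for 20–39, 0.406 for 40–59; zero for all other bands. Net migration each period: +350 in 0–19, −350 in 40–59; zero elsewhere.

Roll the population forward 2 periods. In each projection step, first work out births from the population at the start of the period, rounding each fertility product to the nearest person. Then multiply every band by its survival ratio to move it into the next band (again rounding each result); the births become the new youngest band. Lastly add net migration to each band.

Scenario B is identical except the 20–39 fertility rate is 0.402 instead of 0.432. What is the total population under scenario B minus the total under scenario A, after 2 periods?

-419

— Period 1 —
Births: 5150 * 0.432 = 2225 ; 9900 * 0.406 = 4019 → 6244
20–39: 9350 * 0.963 = 9004
40–59: 5150 * 0.974 = 5016
60–79: 9900 * 0.976 = 9662
Net migration: 0–19 + 350 → 6594; 40–59 − 350 → 4666
→ [6594, 9004, 4666, 9662]
— Period 2 —
Births: 9004 * 0.432 = 3890 ; 4666 * 0.406 = 1894 → 5784
20–39: 6594 * 0.963 = 6350
40–59: 9004 * 0.974 = 8770
60–79: 4666 * 0.976 = 4554
Net migration: 0–19 + 350 → 6134; 40–59 − 350 → 8420
→ [6134, 6350, 8420, 4554]
Scenario A total after 2 periods: 25458
Scenario B projection —
— Period 1 —
Births: 5150 * 0.402 = 2070 ; 9900 * 0.406 = 4019 → 6089
20–39: 9350 * 0.963 = 9004
40–59: 5150 * 0.974 = 5016
60–79: 9900 * 0.976 = 9662
Net migration: 0–19 + 350 → 6439; 40–59 − 350 → 4666
→ [6439, 9004, 4666, 9662]
— Period 2 —
Births: 9004 * 0.402 = 3620 ; 4666 * 0.406 = 1894 → 5514
20–39: 6439 * 0.963 = 6201
40–59: 9004 * 0.974 = 8770
60–79: 4666 * 0.976 = 4554
Net migration: 0–19 + 350 → 5864; 40–59 − 350 → 8420
→ [5864, 6201, 8420, 4554]
Scenario B total after 2 periods: 25039
Difference B − A = 25039 − 25458 = -419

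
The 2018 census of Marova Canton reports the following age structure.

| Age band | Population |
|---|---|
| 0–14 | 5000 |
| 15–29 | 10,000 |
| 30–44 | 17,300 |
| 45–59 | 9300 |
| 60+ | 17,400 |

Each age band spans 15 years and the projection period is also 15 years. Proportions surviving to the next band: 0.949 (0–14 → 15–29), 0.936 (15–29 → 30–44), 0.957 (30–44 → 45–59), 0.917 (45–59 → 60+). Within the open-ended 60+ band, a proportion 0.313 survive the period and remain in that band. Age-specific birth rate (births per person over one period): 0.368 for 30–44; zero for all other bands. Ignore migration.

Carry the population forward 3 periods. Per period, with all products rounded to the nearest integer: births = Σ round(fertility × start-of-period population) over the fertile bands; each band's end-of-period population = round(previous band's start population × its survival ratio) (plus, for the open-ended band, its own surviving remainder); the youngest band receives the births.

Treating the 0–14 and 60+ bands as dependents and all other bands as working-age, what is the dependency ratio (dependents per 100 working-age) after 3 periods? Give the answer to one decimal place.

Call the groups 1 to 5, youngest first.
After projecting period 1:
Births: 17300 * 0.368 = 6366
Group 2: 5000 * 0.949 = 4745
Group 3: 10000 * 0.936 = 9360
Group 4: 17300 * 0.957 = 16556
Group 5: 9300 * 0.917 + 17400 * 0.313 = 8528 + 5446 = 13974
Giving 6366 / 4745 / 9360 / 16556 / 13974.
After projecting period 2:
Births: 9360 * 0.368 = 3444
Group 2: 6366 * 0.949 = 6041
Group 3: 4745 * 0.936 = 4441
Group 4: 9360 * 0.957 = 8958
Group 5: 16556 * 0.917 + 13974 * 0.313 = 15182 + 4374 = 19556
Giving 3444 / 6041 / 4441 / 8958 / 19556.
After projecting period 3:
Births: 4441 * 0.368 = 1634
Group 2: 3444 * 0.949 = 3268
Group 3: 6041 * 0.936 = 5654
Group 4: 4441 * 0.957 = 4250
Group 5: 8958 * 0.917 + 19556 * 0.313 = 8214 + 6121 = 14335
Giving 1634 / 3268 / 5654 / 4250 / 14335.
Dependents (band 0–14 + band 60+) = 1634 + 14335 = 15969; working-age = 13172; ratio = 15969/13172 × 100 = 121.2

121.2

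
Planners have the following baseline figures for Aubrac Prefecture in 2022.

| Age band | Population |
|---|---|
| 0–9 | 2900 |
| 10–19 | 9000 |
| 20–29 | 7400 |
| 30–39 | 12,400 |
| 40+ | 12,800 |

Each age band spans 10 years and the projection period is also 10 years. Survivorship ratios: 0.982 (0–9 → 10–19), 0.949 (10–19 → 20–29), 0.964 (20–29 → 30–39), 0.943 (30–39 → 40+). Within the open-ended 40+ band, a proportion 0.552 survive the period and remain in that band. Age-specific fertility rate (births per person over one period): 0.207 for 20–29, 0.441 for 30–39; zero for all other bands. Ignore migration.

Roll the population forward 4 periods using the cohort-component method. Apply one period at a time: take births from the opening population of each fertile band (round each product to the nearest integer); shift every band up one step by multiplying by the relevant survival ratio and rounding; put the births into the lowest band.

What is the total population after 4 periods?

Period 1.
Births: 7400 × 0.207 = 1532, 12400 × 0.441 = 5468 — total 7000
10–19: 2900 × 0.982 = 2848
20–29: 9000 × 0.949 = 8541
30–39: 7400 × 0.964 = 7134
40+: 12400 × 0.943 + 12800 × 0.552 = 11693 + 7066 = 18759
→ [7000, 2848, 8541, 7134, 18759]
Period 2.
Births: 8541 × 0.207 = 1768, 7134 × 0.441 = 3146 — total 4914
10–19: 7000 × 0.982 = 6874
20–29: 2848 × 0.949 = 2703
30–39: 8541 × 0.964 = 8234
40+: 7134 × 0.943 + 18759 × 0.552 = 6727 + 10355 = 17082
→ [4914, 6874, 2703, 8234, 17082]
Period 3.
Births: 2703 × 0.207 = 560, 8234 × 0.441 = 3631 — total 4191
10–19: 4914 × 0.982 = 4826
20–29: 6874 × 0.949 = 6523
30–39: 2703 × 0.964 = 2606
40+: 8234 × 0.943 + 17082 × 0.552 = 7765 + 9429 = 17194
→ [4191, 4826, 6523, 2606, 17194]
Period 4.
Births: 6523 × 0.207 = 1350, 2606 × 0.441 = 1149 — total 2499
10–19: 4191 × 0.982 = 4116
20–29: 4826 × 0.949 = 4580
30–39: 6523 × 0.964 = 6288
40+: 2606 × 0.943 + 17194 × 0.552 = 2457 + 9491 = 11948
→ [2499, 4116, 4580, 6288, 11948]
Total after period 4: 2499 + 4116 + 4580 + 6288 + 11948 = 29431

29431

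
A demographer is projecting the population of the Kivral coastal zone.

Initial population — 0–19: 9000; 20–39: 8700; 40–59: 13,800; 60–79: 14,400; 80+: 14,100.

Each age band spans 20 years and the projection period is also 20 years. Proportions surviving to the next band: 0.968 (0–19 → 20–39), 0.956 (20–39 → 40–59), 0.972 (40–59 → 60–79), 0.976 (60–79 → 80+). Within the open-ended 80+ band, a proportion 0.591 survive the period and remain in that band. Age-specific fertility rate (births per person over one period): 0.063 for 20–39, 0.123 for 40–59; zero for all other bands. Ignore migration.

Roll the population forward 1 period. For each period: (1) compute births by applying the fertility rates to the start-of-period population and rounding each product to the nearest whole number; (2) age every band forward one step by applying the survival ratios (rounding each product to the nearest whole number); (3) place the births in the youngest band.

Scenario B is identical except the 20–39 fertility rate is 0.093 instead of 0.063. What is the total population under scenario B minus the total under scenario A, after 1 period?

(Groups numbered youngest = 1 to oldest = 5.)
Period 1.
Births: 8700 × 0.063 = 548, 13800 × 0.123 = 1697 ⇒ total 2245
Group 2: 9000 × 0.968 = 8712
Group 3: 8700 × 0.956 = 8317
Group 4: 13800 × 0.972 = 13414
Group 5: 14400 × 0.976 + 14100 × 0.591 = 14054 + 8333 = 22387
Population now: 0–19=2245, 20–39=8712, 40–59=8317, 60–79=13414, 80+=22387
Scenario A total after 1 period: 55075
Scenario B projection —
Period 1.
Births: 8700 × 0.093 = 809, 13800 × 0.123 = 1697 ⇒ total 2506
Group 2: 9000 × 0.968 = 8712
Group 3: 8700 × 0.956 = 8317
Group 4: 13800 × 0.972 = 13414
Group 5: 14400 × 0.976 + 14100 × 0.591 = 14054 + 8333 = 22387
Population now: 0–19=2506, 20–39=8712, 40–59=8317, 60–79=13414, 80+=22387
Scenario B total after 1 period: 55336
Difference B − A = 55336 − 55075 = 261

261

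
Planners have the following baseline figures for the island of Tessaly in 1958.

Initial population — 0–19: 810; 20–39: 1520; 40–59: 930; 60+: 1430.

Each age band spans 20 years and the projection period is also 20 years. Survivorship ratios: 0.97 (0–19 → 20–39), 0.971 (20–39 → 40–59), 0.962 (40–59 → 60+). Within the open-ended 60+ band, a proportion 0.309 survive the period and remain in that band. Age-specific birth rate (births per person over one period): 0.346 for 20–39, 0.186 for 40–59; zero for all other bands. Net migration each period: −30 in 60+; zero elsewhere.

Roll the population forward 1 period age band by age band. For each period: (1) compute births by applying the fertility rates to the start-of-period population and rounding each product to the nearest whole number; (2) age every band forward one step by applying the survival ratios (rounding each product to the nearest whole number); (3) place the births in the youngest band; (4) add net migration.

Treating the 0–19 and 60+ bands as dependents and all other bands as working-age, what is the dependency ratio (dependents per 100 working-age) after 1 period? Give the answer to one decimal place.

88.7

After projecting period 1:
Births: 1520 × 0.346 = 526  |  930 × 0.186 = 173 → total 699
20–39: 810 × 0.97 = 786
40–59: 1520 × 0.971 = 1476
60+: 930 × 0.962 + 1430 × 0.309 = 895 + 442 = 1337
Net migration: 60+ − 30 → 1307
Population now: 0–19=699, 20–39=786, 40–59=1476, 60+=1307
Dependents (band 0–19 + band 60+) = 699 + 1307 = 2006; working-age = 2262; ratio = 2006/2262 × 100 = 88.7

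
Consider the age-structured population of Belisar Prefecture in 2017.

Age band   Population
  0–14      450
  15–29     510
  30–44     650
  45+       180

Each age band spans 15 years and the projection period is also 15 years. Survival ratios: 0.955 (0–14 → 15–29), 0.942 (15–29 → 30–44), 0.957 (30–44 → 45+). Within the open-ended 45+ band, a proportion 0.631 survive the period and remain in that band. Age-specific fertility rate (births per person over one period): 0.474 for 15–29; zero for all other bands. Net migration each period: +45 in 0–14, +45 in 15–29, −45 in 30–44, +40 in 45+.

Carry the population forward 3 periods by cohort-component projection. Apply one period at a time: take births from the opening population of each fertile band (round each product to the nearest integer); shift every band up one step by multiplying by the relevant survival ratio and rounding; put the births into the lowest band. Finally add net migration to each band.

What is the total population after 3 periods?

1776

(Bands numbered youngest = 1 to oldest = 4.)
After projecting period 1:
Births: 510 × 0.474 = 242
Band 2: 450 × 0.955 = 430
Band 3: 510 × 0.942 = 480
Band 4: 650 × 0.957 + 180 × 0.631 = 622 + 114 = 736
Net migration: Band 1 + 45 → 287; Band 2 + 45 → 475; Band 3 − 45 → 435; Band 4 + 40 → 776
Giving 287 / 475 / 435 / 776.
After projecting period 2:
Births: 475 × 0.474 = 225
Band 2: 287 × 0.955 = 274
Band 3: 475 × 0.942 = 447
Band 4: 435 × 0.957 + 776 × 0.631 = 416 + 490 = 906
Net migration: Band 1 + 45 → 270; Band 2 + 45 → 319; Band 3 − 45 → 402; Band 4 + 40 → 946
Giving 270 / 319 / 402 / 946.
After projecting period 3:
Births: 319 × 0.474 = 151
Band 2: 270 × 0.955 = 258
Band 3: 319 × 0.942 = 300
Band 4: 402 × 0.957 + 946 × 0.631 = 385 + 597 = 982
Net migration: Band 1 + 45 → 196; Band 2 + 45 → 303; Band 3 − 45 → 255; Band 4 + 40 → 1022
Giving 196 / 303 / 255 / 1022.
Total after period 3: 196 + 303 + 255 + 1022 = 1776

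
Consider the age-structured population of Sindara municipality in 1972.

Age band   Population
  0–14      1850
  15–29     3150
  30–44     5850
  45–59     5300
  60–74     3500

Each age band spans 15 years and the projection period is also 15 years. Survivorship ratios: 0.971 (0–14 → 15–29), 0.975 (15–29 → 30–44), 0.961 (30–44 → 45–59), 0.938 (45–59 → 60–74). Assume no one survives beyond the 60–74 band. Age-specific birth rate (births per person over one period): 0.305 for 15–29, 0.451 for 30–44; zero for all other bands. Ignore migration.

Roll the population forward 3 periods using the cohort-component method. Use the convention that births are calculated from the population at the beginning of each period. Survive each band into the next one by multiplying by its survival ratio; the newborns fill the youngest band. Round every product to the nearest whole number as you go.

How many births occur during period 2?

Numbering the bands 1..5 from youngest to oldest:
[period 1]
Births: 3150 * 0.305 = 961 ; 5850 * 0.451 = 2638 ⇒ total 3599
Band 2: 1850 * 0.971 = 1796
Band 3: 3150 * 0.975 = 3071
Band 4: 5850 * 0.961 = 5622
Band 5: 5300 * 0.938 = 4971
Population now: 0–14=3599, 15–29=1796, 30–44=3071, 45–59=5622, 60–74=4971
[period 2]
Births: 1796 * 0.305 = 548 ; 3071 * 0.451 = 1385 ⇒ total 1933
Band 2: 3599 * 0.971 = 3495
Band 3: 1796 * 0.975 = 1751
Band 4: 3071 * 0.961 = 2951
Band 5: 5622 * 0.938 = 5273
Population now: 0–14=1933, 15–29=3495, 30–44=1751, 45–59=2951, 60–74=5273

1933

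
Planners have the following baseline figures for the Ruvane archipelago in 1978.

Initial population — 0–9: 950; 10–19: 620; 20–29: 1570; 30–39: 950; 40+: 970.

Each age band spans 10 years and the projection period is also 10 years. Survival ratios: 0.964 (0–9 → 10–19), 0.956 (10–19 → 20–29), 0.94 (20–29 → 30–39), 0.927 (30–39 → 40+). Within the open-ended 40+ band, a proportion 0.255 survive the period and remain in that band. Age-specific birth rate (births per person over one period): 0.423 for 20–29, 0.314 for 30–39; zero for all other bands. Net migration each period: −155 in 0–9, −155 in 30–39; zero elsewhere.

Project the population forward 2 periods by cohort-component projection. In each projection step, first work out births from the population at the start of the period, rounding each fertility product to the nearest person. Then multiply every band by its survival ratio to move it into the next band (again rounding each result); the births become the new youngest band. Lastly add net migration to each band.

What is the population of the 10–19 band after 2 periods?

778

— Period 1 —
Births: 1570 × 0.423 = 664 ; 950 × 0.314 = 298 → 962
10–19: 950 × 0.964 = 916
20–29: 620 × 0.956 = 593
30–39: 1570 × 0.94 = 1476
40+: 950 × 0.927 + 970 × 0.255 = 881 + 247 = 1128
Net migration: 0–9 − 155 → 807; 30–39 − 155 → 1321
Population now: 0–9=807, 10–19=916, 20–29=593, 30–39=1321, 40+=1128
— Period 2 —
Births: 593 × 0.423 = 251 ; 1321 × 0.314 = 415 → 666
10–19: 807 × 0.964 = 778
20–29: 916 × 0.956 = 876
30–39: 593 × 0.94 = 557
40+: 1321 × 0.927 + 1128 × 0.255 = 1225 + 288 = 1513
Net migration: 0–9 − 155 → 511; 30–39 − 155 → 402
Population now: 0–9=511, 10–19=778, 20–29=876, 30–39=402, 40+=1513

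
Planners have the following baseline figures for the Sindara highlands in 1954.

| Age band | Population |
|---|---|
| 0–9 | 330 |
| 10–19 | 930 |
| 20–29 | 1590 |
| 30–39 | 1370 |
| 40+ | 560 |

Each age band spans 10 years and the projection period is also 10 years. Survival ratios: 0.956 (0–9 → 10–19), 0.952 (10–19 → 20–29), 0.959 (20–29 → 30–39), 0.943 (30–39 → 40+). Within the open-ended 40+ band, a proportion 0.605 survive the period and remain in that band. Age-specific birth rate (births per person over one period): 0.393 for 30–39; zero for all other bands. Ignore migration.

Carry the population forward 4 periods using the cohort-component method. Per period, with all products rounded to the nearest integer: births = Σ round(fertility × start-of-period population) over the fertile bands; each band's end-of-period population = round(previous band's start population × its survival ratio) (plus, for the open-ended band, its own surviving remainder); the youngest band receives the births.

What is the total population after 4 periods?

(Groups numbered youngest = 1 to oldest = 5.)
Period 1:
Births: 1370 × 0.393 = 538
Group 2: 330 × 0.956 = 315
Group 3: 930 × 0.952 = 885
Group 4: 1590 × 0.959 = 1525
Group 5: 1370 × 0.943 + 560 × 0.605 = 1292 + 339 = 1631
→ [538, 315, 885, 1525, 1631]
Period 2:
Births: 1525 × 0.393 = 599
Group 2: 538 × 0.956 = 514
Group 3: 315 × 0.952 = 300
Group 4: 885 × 0.959 = 849
Group 5: 1525 × 0.943 + 1631 × 0.605 = 1438 + 987 = 2425
→ [599, 514, 300, 849, 2425]
Period 3:
Births: 849 × 0.393 = 334
Group 2: 599 × 0.956 = 573
Group 3: 514 × 0.952 = 489
Group 4: 300 × 0.959 = 288
Group 5: 849 × 0.943 + 2425 × 0.605 = 801 + 1467 = 2268
→ [334, 573, 489, 288, 2268]
Period 4:
Births: 288 × 0.393 = 113
Group 2: 334 × 0.956 = 319
Group 3: 573 × 0.952 = 545
Group 4: 489 × 0.959 = 469
Group 5: 288 × 0.943 + 2268 × 0.605 = 272 + 1372 = 1644
→ [113, 319, 545, 469, 1644]
Total after period 4: 113 + 319 + 545 + 469 + 1644 = 3090

3090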